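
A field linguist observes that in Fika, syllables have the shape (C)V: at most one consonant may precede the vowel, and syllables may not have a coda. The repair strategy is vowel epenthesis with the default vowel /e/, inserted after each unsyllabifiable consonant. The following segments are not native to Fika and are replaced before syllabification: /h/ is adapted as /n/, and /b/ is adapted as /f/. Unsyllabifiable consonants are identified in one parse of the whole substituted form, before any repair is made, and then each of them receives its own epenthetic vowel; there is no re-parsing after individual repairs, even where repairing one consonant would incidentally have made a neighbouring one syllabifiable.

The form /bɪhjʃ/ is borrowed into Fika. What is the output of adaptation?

Substitution: /b/ → /f/, /h/ → /n/, giving /fɪnjʃ/.
Under (C)V, the unsyllabifiable consonants are /n/, /j/, /ʃ/ (no codas are permitted; onsets are limited to one consonant).
Each unlicensed consonant becomes the onset of a new syllable: /n/ → /ne/, /j/ → /je/, /ʃ/ → /ʃe/.

fɪnejeʃe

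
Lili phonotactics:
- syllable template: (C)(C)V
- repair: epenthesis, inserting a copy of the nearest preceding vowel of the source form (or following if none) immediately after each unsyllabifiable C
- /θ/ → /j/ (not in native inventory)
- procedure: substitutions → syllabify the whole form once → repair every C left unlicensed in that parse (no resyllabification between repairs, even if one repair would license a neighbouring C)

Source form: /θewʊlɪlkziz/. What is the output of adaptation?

Substitution: /θ/ → /j/, giving /jewʊlɪlkziz/.
The consonants /l/, /z/ cannot be parsed into a legal (C)(C)V syllable (no codas are permitted; onsets may contain at most 2 consonants).
Epenthesis after each stranded consonant: /l/ → /lɪ/, /z/ → /zi/.

jewʊlɪlɪkzizi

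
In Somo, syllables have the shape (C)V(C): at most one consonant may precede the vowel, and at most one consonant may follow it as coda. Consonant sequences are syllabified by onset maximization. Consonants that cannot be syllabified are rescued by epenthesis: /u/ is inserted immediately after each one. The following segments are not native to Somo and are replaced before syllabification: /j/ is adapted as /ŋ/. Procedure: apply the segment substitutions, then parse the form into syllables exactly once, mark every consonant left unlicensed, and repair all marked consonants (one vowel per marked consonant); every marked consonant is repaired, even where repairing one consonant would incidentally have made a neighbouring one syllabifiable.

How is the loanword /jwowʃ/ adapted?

Substitution: /j/ → /ŋ/, giving /ŋwowʃ/.
The consonants /ŋ/, /ʃ/ cannot be parsed into a legal (C)V(C) syllable (at most one coda consonant is licensed; onsets are limited to one consonant).
Epenthesis after each stranded consonant: /ŋ/ → /ŋu/, /ʃ/ → /ʃu/.

ŋuwowʃu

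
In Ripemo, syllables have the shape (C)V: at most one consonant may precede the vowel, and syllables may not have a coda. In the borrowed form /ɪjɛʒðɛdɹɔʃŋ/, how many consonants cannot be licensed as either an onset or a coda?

Syllabifying with onset maximization leaves /ʒ/, /d/, /ʃ/, /ŋ/ stranded (no codas are permitted; onsets are limited to one consonant).

4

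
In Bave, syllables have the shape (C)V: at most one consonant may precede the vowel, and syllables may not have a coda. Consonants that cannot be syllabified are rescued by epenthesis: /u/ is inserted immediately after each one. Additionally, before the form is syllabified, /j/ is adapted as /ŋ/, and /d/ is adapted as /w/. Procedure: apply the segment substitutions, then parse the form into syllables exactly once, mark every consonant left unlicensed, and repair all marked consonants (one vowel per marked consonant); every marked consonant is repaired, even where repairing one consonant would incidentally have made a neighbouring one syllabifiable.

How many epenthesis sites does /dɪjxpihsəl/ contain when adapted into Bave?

After substitution the input is /wɪŋxpihsəl/.
The unsyllabifiable consonants are /ŋ/, /x/, /h/, /l/; each receives one epenthetic vowel.

4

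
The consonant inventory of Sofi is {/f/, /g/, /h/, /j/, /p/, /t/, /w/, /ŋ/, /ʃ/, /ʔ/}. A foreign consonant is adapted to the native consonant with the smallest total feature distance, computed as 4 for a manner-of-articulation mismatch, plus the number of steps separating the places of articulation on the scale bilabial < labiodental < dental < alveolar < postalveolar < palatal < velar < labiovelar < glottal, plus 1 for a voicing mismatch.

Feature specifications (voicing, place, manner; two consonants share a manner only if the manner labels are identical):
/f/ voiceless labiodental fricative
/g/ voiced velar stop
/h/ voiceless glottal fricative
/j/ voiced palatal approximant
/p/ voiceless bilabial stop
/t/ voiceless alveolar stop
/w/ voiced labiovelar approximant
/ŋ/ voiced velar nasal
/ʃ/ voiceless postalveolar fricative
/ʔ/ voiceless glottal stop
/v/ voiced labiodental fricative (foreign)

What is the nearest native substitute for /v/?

/f/ is closest: same manner (fricative), place distance 0 (labiodental→labiodental), voicing differs (+1); total 1. Next closest is /ʃ/ at distance 4.

f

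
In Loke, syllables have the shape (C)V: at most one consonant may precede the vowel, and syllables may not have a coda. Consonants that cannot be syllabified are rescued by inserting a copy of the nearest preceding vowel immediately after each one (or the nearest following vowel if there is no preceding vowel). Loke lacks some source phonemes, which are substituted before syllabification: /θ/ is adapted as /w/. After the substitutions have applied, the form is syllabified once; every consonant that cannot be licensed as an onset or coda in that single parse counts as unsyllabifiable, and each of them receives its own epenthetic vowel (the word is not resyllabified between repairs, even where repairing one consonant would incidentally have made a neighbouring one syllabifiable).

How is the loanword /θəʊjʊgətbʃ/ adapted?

Substitution: /θ/ → /w/, giving /wəʊjʊgətbʃ/.
Under (C)V, the unsyllabifiable consonants are /t/, /b/, /ʃ/ (no codas are permitted; onsets are limited to one consonant).
Inserting the epenthetic vowel yields /t/ → /tə/, /b/ → /bə/, /ʃ/ → /ʃə/.

wəʊjʊgətəbəʃə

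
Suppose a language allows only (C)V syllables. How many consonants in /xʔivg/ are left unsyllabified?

Under (C)V, the unsyllabifiable consonants are /x/, /v/, /g/ (no codas are permitted; onsets are limited to one consonant).

3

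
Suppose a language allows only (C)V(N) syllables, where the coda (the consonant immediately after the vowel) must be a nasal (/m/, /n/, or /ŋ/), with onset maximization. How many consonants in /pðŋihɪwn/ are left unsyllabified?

4

The consonants /p/, /ð/, /w/, /n/ cannot be parsed into a legal (C)V(N) syllable (only a nasal (/m/, /n/, or /ŋ/) is licensed in coda position; onsets are limited to one consonant).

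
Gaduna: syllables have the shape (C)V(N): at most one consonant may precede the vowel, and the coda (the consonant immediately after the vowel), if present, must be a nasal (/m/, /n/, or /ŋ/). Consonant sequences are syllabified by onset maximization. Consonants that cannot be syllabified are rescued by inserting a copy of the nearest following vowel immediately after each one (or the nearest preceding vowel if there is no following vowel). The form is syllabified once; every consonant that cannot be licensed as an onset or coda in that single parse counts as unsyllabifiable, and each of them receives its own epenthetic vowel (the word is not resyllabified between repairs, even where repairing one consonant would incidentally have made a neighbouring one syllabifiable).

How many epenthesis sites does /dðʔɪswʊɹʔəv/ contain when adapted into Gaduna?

The unsyllabifiable consonants are /d/, /ð/, /s/, /ɹ/, /v/; each receives one epenthetic vowel.

5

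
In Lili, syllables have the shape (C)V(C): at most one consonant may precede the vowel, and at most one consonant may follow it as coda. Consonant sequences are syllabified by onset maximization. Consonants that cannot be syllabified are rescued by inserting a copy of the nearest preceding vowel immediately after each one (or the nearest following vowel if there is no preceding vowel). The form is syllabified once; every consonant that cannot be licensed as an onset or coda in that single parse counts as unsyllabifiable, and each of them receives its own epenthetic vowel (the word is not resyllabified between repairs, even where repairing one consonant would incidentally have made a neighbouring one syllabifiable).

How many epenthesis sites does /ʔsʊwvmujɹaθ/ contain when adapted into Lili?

2

The unsyllabifiable consonants are /ʔ/, /v/; each receives one epenthetic vowel.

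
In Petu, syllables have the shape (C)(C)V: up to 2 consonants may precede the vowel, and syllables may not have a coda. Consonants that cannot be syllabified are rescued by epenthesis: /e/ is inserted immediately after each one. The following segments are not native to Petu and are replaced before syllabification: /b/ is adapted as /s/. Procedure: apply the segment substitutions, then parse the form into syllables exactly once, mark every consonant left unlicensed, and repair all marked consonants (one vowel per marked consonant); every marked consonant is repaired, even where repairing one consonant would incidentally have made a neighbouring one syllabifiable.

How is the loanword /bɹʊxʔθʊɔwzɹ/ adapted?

sɹʊxeʔθʊɔwezeɹe

Substitution: /b/ → /s/, giving /sɹʊxʔθʊɔwzɹ/.
Under (C)(C)V, the unsyllabifiable consonants are /x/, /w/, /z/, /ɹ/ (no codas are permitted; onsets may contain at most 2 consonants).
Inserting the epenthetic vowel yields /x/ → /xe/, /w/ → /we/, /z/ → /ze/, /ɹ/ → /ɹe/.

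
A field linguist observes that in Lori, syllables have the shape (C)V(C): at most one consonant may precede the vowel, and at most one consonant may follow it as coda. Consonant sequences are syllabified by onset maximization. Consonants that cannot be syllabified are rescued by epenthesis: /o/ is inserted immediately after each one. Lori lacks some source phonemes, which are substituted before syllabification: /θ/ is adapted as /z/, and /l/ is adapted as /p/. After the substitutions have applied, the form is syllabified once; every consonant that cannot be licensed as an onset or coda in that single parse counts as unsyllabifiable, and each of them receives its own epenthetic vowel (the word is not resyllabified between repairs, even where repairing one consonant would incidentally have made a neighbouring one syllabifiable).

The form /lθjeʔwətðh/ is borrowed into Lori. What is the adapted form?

Substitution: /l/ → /p/, /θ/ → /z/, giving /pzjeʔwətðh/.
Under (C)V(C), the unsyllabifiable consonants are /p/, /z/, /ð/, /h/ (at most one coda consonant is licensed; onsets are limited to one consonant).
Inserting the epenthetic vowel yields /p/ → /po/, /z/ → /zo/, /ð/ → /ðo/, /h/ → /ho/.

pozojeʔwətðoho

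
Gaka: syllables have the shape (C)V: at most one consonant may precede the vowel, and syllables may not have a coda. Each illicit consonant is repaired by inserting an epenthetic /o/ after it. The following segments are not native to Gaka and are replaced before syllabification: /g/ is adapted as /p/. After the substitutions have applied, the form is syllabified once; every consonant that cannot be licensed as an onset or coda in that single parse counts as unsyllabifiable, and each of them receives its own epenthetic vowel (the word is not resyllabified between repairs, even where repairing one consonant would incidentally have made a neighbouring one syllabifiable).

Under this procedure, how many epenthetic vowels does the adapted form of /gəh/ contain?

1

After substitution the input is /pəh/.
The unsyllabifiable consonants are /h/; each receives one epenthetic vowel.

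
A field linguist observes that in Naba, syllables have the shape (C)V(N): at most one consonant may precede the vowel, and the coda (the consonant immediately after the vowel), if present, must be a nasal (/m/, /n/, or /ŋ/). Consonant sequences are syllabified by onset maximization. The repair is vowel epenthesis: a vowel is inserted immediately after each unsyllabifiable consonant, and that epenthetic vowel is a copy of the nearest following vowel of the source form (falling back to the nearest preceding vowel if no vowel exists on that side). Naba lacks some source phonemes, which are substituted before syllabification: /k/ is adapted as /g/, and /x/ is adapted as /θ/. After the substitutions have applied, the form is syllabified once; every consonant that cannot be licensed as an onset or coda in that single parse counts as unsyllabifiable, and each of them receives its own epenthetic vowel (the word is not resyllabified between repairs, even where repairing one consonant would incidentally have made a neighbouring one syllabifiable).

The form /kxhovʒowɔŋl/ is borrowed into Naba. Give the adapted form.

Substitution: /k/ → /g/, /x/ → /θ/, giving /gθhovʒowɔŋl/.
Syllabifying with onset maximization leaves /g/, /θ/, /v/, /l/ stranded (only a nasal (/m/, /n/, or /ŋ/) is licensed in coda position; onsets are limited to one consonant).
Inserting the epenthetic vowel yields /g/ → /go/, /θ/ → /θo/, /v/ → /vo/, /l/ → /lɔ/.

goθohovoʒowɔŋlɔ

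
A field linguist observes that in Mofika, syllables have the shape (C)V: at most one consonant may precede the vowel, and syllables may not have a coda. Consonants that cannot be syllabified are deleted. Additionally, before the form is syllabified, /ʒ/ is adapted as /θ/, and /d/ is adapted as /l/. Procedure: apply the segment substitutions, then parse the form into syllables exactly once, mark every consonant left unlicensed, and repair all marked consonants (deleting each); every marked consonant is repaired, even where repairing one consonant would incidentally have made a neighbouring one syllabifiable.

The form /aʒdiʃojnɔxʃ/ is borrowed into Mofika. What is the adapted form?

Substitution: /ʒ/ → /θ/, /d/ → /l/, giving /aθliʃojnɔxʃ/.
The consonants /θ/, /j/, /x/, /ʃ/ cannot be parsed into a legal (C)V syllable (no codas are permitted; onsets are limited to one consonant).
Each unlicensed consonant is deleted: /θ/, /j/, /x/, /ʃ/.

aliʃonɔ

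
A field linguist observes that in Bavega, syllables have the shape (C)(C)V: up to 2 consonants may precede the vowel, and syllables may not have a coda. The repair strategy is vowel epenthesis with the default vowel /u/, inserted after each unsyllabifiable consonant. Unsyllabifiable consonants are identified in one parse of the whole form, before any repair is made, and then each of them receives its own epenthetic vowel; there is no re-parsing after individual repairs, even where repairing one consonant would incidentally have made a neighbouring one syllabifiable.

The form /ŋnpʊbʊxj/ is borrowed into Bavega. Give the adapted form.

ŋunpʊbʊxuju

Syllabifying with onset maximization leaves /ŋ/, /x/, /j/ stranded (no codas are permitted; onsets may contain at most 2 consonants).
Each unlicensed consonant becomes the onset of a new syllable: /ŋ/ → /ŋu/, /x/ → /xu/, /j/ → /ju/.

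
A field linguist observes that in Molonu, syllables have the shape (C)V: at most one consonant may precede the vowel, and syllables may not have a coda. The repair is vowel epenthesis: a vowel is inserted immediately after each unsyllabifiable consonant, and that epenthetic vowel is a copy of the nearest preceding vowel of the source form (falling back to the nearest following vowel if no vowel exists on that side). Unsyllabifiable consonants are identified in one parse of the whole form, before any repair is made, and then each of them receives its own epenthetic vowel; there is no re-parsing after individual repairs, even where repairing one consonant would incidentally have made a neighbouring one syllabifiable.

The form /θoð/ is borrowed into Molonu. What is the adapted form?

θoðo

Under (C)V, the unsyllabifiable consonants are /ð/ (no codas are permitted; onsets are limited to one consonant).
Inserting the epenthetic vowel yields /ð/ → /ðo/.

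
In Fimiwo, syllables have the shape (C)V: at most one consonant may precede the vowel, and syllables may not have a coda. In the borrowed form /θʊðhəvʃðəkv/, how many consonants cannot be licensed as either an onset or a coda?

The consonants /ð/, /v/, /ʃ/, /k/, /v/ cannot be parsed into a legal (C)V syllable (no codas are permitted; onsets are limited to one consonant).

5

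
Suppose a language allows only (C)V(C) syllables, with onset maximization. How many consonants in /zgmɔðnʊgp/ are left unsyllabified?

3

The consonants /z/, /g/, /p/ cannot be parsed into a legal (C)V(C) syllable (at most one coda consonant is licensed; onsets are limited to one consonant).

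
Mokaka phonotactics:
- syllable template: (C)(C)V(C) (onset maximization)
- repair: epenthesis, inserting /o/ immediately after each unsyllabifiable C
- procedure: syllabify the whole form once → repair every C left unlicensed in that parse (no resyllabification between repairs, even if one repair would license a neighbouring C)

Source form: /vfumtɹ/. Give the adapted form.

vfumtoɹo

Under (C)(C)V(C), the unsyllabifiable consonants are /t/, /ɹ/ (at most one coda consonant is licensed; onsets may contain at most 2 consonants).
Epenthesis after each stranded consonant: /t/ → /to/, /ɹ/ → /ɹo/.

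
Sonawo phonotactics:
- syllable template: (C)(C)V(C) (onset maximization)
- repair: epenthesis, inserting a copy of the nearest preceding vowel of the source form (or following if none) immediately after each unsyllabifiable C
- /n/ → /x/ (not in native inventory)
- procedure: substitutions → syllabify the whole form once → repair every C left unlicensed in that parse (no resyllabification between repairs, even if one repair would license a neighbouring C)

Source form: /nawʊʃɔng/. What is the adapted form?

xawʊʃɔxgɔ

Substitution: /n/ → /x/, giving /xawʊʃɔxg/.
The consonants /g/ cannot be parsed into a legal (C)(C)V(C) syllable (at most one coda consonant is licensed; onsets may contain at most 2 consonants).
Epenthesis after each stranded consonant: /g/ → /gɔ/.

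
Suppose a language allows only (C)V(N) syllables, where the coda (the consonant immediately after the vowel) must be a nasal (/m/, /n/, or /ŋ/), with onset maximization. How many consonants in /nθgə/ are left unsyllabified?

The consonants /n/, /θ/ cannot be parsed into a legal (C)V(N) syllable (only a nasal (/m/, /n/, or /ŋ/) is licensed in coda position; onsets are limited to one consonant).

2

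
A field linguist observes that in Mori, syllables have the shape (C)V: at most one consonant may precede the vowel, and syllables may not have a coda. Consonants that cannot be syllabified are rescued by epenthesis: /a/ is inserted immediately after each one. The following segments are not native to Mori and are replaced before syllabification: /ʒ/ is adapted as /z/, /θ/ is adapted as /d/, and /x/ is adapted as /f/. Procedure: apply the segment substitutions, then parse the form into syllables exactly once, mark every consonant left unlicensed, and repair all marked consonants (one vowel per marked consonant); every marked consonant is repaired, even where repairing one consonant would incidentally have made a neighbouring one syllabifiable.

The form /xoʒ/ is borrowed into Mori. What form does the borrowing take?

foza

Substitution: /x/ → /f/, /ʒ/ → /z/, giving /foz/.
Under (C)V, the unsyllabifiable consonants are /z/ (no codas are permitted; onsets are limited to one consonant).
Inserting the epenthetic vowel yields /z/ → /za/.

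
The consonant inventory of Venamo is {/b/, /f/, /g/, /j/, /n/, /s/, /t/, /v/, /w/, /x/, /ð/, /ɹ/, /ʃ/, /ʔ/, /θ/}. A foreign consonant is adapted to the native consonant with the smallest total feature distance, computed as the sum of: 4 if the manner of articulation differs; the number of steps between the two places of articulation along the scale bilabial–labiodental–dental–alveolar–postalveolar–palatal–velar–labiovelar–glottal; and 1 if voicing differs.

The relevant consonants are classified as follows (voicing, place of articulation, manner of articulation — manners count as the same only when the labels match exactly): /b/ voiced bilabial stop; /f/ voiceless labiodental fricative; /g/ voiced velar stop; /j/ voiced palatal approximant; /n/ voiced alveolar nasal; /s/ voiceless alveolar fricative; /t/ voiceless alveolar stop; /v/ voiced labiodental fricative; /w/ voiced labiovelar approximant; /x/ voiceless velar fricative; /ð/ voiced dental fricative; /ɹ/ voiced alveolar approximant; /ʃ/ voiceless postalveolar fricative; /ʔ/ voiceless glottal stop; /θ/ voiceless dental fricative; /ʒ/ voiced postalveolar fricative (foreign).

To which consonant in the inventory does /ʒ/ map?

/ʃ/ is closest: same manner (fricative), place distance 0 (postalveolar→postalveolar), voicing differs (+1); total 1. Next closest is /s/ at distance 2.

ʃ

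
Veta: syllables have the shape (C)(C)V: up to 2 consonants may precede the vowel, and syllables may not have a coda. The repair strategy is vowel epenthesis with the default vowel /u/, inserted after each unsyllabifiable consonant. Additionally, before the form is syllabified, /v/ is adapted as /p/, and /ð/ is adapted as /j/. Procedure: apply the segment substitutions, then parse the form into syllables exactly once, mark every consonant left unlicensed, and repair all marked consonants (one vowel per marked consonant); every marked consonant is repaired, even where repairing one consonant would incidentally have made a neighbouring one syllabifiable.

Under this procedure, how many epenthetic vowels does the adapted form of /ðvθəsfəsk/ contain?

After substitution the input is /jpθəsfəsk/.
The unsyllabifiable consonants are /j/, /s/, /k/; each receives one epenthetic vowel.

3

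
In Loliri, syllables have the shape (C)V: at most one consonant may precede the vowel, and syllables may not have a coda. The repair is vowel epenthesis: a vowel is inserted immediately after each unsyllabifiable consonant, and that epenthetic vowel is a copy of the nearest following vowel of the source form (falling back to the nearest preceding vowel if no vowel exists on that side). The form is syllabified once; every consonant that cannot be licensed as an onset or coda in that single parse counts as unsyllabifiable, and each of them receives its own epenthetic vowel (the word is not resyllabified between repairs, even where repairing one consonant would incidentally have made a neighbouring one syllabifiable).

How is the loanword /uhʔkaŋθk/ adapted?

uhaʔakaŋaθaka

The consonants /h/, /ʔ/, /ŋ/, /θ/, /k/ cannot be parsed into a legal (C)V syllable (no codas are permitted; onsets are limited to one consonant).
Epenthesis after each stranded consonant: /h/ → /ha/, /ʔ/ → /ʔa/, /ŋ/ → /ŋa/, /θ/ → /θa/, /k/ → /ka/.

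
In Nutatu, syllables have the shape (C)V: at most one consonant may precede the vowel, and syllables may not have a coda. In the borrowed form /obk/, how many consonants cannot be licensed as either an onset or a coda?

2

Syllabifying with onset maximization leaves /b/, /k/ stranded (no codas are permitted; onsets are limited to one consonant).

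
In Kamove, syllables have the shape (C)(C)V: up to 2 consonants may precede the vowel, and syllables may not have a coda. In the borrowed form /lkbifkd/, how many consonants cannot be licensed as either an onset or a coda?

The consonants /l/, /f/, /k/, /d/ cannot be parsed into a legal (C)(C)V syllable (no codas are permitted; onsets may contain at most 2 consonants).

4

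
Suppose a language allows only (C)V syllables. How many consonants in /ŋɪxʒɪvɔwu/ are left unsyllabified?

1

The consonants /x/ cannot be parsed into a legal (C)V syllable (no codas are permitted; onsets are limited to one consonant).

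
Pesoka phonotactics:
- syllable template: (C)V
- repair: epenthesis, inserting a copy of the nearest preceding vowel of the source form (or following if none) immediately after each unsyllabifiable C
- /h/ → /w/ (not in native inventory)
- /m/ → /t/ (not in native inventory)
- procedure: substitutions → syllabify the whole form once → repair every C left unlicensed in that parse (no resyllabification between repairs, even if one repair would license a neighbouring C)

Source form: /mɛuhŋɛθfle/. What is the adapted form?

tɛuwuŋɛθɛfɛle

Substitution: /m/ → /t/, /h/ → /w/, giving /tɛuwŋɛθfle/.
The consonants /w/, /θ/, /f/ cannot be parsed into a legal (C)V syllable (no codas are permitted; onsets are limited to one consonant).
Inserting the epenthetic vowel yields /w/ → /wu/, /θ/ → /θɛ/, /f/ → /fɛ/.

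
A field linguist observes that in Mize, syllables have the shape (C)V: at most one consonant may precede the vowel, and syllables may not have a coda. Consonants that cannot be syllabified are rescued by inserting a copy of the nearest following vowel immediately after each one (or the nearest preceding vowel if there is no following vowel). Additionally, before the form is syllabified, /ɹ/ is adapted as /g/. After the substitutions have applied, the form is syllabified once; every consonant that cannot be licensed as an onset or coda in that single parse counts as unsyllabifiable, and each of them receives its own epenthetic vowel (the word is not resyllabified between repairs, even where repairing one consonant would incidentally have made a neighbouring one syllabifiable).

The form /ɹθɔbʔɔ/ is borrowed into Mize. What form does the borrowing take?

Substitution: /ɹ/ → /g/, giving /gθɔbʔɔ/.
Syllabifying with onset maximization leaves /g/, /b/ stranded (no codas are permitted; onsets are limited to one consonant).
Inserting the epenthetic vowel yields /g/ → /gɔ/, /b/ → /bɔ/.

gɔθɔbɔʔɔ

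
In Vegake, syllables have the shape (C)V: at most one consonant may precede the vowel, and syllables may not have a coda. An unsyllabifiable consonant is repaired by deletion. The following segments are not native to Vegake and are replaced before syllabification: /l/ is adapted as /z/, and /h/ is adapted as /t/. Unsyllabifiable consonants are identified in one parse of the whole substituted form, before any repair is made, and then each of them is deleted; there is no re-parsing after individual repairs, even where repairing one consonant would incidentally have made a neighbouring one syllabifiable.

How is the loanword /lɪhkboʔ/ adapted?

zɪbo

Substitution: /l/ → /z/, /h/ → /t/, giving /zɪtkboʔ/.
The consonants /t/, /k/, /ʔ/ cannot be parsed into a legal (C)V syllable (no codas are permitted; onsets are limited to one consonant).
Each unlicensed consonant is deleted: /t/, /k/, /ʔ/.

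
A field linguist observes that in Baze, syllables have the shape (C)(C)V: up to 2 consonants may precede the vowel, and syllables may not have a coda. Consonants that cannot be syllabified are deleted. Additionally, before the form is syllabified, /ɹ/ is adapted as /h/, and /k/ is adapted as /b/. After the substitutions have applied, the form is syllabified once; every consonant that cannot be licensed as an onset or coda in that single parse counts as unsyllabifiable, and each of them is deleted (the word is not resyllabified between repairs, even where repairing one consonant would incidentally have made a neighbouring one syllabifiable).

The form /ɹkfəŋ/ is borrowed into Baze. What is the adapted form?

bfə

Substitution: /ɹ/ → /h/, /k/ → /b/, giving /hbfəŋ/.
Syllabifying with onset maximization leaves /h/, /ŋ/ stranded (no codas are permitted; onsets may contain at most 2 consonants).
Each unlicensed consonant is deleted: /h/, /ŋ/.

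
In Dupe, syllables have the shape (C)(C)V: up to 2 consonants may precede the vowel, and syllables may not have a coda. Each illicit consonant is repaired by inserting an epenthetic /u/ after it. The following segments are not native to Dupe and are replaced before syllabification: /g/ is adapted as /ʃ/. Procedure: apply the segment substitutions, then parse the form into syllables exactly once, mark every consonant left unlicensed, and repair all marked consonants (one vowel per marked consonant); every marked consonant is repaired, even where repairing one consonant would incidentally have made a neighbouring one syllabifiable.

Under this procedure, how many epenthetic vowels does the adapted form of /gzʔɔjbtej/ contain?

3

After substitution the input is /ʃzʔɔjbtej/.
The unsyllabifiable consonants are /ʃ/, /j/, /j/; each receives one epenthetic vowel.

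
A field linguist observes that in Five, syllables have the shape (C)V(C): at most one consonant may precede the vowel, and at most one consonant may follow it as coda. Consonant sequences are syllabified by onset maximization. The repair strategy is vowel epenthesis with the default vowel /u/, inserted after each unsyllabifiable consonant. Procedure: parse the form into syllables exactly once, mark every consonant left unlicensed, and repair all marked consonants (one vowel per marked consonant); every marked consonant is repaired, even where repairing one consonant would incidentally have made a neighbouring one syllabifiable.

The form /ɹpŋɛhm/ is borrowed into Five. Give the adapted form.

Under (C)V(C), the unsyllabifiable consonants are /ɹ/, /p/, /m/ (at most one coda consonant is licensed; onsets are limited to one consonant).
Each unlicensed consonant becomes the onset of a new syllable: /ɹ/ → /ɹu/, /p/ → /pu/, /m/ → /mu/.

ɹupuŋɛhmu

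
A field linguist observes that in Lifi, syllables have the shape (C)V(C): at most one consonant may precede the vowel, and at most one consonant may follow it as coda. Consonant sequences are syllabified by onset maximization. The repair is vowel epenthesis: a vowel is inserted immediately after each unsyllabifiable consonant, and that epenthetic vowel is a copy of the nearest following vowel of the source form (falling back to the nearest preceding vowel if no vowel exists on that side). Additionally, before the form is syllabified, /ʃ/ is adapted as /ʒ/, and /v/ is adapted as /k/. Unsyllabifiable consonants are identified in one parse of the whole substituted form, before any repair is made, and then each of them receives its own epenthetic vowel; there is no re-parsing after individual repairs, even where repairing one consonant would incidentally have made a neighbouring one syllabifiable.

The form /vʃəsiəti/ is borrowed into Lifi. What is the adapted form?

Substitution: /v/ → /k/, /ʃ/ → /ʒ/, giving /kʒəsiəti/.
Syllabifying with onset maximization leaves /k/ stranded (at most one coda consonant is licensed; onsets are limited to one consonant).
Inserting the epenthetic vowel yields /k/ → /kə/.

kəʒəsiəti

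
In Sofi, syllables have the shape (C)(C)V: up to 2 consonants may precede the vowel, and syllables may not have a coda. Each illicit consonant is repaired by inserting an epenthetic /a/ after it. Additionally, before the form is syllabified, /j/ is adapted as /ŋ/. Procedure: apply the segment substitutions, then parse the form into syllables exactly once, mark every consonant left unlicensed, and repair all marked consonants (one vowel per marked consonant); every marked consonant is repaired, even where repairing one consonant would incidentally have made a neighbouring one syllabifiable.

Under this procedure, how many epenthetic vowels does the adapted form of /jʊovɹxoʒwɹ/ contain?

After substitution the input is /ŋʊovɹxoʒwɹ/.
The unsyllabifiable consonants are /v/, /ʒ/, /w/, /ɹ/; each receives one epenthetic vowel.

4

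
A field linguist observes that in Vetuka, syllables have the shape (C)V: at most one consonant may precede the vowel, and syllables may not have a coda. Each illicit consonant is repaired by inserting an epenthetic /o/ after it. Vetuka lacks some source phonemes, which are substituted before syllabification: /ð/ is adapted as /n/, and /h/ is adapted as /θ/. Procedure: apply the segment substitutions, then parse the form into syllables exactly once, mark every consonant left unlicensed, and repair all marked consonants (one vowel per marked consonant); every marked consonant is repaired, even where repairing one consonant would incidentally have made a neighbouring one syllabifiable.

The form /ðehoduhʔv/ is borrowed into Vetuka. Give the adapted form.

neθoduθoʔovo

Substitution: /ð/ → /n/, /h/ → /θ/, giving /neθoduθʔv/.
Syllabifying with onset maximization leaves /θ/, /ʔ/, /v/ stranded (no codas are permitted; onsets are limited to one consonant).
Inserting the epenthetic vowel yields /θ/ → /θo/, /ʔ/ → /ʔo/, /v/ → /vo/.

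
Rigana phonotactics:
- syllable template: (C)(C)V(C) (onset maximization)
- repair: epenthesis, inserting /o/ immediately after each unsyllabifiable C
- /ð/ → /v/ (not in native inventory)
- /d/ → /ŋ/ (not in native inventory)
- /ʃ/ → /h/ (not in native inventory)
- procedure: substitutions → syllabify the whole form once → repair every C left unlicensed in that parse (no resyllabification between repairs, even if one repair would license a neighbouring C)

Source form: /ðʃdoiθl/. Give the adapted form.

Substitution: /ð/ → /v/, /ʃ/ → /h/, /d/ → /ŋ/, giving /vhŋoiθl/.
Under (C)(C)V(C), the unsyllabifiable consonants are /v/, /l/ (at most one coda consonant is licensed; onsets may contain at most 2 consonants).
Each unlicensed consonant becomes the onset of a new syllable: /v/ → /vo/, /l/ → /lo/.

vohŋoiθlo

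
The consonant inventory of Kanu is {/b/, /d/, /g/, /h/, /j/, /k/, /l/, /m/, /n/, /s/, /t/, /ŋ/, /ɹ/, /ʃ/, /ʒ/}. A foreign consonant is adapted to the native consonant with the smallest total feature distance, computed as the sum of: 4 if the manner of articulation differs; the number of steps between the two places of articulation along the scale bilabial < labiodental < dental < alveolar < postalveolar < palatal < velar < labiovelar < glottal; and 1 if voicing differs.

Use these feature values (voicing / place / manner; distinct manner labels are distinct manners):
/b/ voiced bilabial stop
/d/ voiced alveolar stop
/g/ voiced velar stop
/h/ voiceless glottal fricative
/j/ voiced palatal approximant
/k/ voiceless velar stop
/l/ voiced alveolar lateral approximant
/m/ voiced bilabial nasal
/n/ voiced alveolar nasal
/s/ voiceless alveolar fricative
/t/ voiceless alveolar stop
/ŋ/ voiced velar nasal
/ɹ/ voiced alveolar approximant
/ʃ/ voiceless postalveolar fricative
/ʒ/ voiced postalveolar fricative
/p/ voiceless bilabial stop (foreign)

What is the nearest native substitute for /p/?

/b/ is closest: same manner (stop), place distance 0 (bilabial→bilabial), voicing differs (+1); total 1. Next closest is /t/ at distance 3.

b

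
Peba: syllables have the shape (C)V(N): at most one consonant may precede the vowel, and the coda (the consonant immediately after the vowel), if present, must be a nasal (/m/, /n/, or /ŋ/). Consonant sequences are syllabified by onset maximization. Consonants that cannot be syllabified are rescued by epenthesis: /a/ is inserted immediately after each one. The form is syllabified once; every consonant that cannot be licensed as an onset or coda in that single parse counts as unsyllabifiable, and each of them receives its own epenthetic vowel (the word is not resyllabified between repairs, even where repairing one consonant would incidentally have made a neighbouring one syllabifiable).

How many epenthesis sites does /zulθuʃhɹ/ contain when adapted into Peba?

The unsyllabifiable consonants are /l/, /ʃ/, /h/, /ɹ/; each receives one epenthetic vowel.

4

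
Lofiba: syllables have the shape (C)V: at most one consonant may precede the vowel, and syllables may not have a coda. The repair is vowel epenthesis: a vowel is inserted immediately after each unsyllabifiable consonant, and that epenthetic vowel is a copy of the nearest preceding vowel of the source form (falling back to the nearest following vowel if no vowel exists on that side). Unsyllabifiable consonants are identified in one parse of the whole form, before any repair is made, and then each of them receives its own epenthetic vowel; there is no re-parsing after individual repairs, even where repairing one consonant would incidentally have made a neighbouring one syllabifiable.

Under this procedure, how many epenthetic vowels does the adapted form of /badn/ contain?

2

The unsyllabifiable consonants are /d/, /n/; each receives one epenthetic vowel.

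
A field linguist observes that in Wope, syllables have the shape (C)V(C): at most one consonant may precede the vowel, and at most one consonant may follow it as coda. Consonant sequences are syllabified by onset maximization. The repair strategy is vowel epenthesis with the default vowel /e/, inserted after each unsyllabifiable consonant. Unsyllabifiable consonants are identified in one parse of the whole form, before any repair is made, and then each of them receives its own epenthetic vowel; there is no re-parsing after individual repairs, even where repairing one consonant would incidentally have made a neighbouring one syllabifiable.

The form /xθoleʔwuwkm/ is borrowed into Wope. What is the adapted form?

xeθoleʔwuwkeme

The consonants /x/, /k/, /m/ cannot be parsed into a legal (C)V(C) syllable (at most one coda consonant is licensed; onsets are limited to one consonant).
Each unlicensed consonant becomes the onset of a new syllable: /x/ → /xe/, /k/ → /ke/, /m/ → /me/.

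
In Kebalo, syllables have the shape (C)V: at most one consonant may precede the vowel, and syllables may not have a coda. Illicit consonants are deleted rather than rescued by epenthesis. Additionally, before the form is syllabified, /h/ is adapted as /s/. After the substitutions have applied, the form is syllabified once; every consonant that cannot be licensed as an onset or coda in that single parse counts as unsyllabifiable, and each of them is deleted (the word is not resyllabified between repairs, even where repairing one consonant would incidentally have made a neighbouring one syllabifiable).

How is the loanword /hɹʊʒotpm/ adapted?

Substitution: /h/ → /s/, giving /sɹʊʒotpm/.
Under (C)V, the unsyllabifiable consonants are /s/, /t/, /p/, /m/ (no codas are permitted; onsets are limited to one consonant).
Each unlicensed consonant is deleted: /s/, /t/, /p/, /m/.

ɹʊʒo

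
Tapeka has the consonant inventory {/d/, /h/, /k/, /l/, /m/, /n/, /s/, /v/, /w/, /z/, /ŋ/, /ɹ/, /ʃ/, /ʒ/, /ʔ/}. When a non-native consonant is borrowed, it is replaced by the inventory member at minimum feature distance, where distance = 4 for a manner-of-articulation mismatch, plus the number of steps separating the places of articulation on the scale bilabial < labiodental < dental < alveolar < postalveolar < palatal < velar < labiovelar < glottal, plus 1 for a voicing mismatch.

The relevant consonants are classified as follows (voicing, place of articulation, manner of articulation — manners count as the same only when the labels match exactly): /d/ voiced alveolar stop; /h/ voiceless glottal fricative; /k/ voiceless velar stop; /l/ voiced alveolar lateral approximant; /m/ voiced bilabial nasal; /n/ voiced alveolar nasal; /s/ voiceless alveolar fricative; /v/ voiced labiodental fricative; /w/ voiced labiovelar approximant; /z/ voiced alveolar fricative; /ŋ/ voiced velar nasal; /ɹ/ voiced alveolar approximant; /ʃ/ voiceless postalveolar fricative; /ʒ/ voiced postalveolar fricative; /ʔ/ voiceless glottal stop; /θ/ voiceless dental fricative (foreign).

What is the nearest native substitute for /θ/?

/s/ is closest: same manner (fricative), place distance 1 (dental→alveolar), same voicing; total 1. Next closest is /v/ at distance 2.

s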